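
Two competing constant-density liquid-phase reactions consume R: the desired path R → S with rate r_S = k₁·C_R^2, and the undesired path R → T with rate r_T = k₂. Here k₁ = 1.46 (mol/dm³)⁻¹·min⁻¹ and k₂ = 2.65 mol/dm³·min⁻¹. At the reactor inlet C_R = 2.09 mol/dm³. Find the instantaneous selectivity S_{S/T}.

2.41

S_{S/T} = r_S/r_T = (k₁·C_R^2)/(k₂) = (k₁/k₂)·C_R^2.
= (1.46×2.090^2) / (2.65) = 6.377/2.650 = 2.41.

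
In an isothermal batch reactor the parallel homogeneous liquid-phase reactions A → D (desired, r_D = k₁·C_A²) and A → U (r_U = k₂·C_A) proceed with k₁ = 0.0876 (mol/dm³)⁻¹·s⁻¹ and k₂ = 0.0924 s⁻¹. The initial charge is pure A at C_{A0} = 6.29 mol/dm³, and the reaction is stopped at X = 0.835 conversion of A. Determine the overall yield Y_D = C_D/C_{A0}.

0.624

C_A = C_{A0}(1−X) = 1.038 mol/dm³.
Along a PFR/batch, dC_U/dC_A = −r_U/(r_D+r_U) = −k₂/(k₂+k₁·C_A).
Integrating from C_{A0} to C_A: C_U = (0.0924/0.0876)·ln[(0.0924+0.0876·6.29)/(0.0924+0.0876·1.04)] = 1.055·ln(0.6434/0.1833) = 1.324 mol/dm³.
Then C_D = (C_{A0}−C_A) − C_U = 5.252 − 1.324 = 3.928 mol/dm³.
Y_D = C_D/C_{A0} = 3.928/6.29 = 0.624.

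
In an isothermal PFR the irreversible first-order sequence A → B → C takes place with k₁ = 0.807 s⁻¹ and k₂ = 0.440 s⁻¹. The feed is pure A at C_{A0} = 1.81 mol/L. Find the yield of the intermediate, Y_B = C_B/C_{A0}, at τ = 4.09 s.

0.283

The intermediate concentration in a first-order A→B→C sequence is C_B = k₁C_{A0}(e^(−k₁τ) − e^(−k₂τ))/(k₂−k₁).
e^(−k₁τ) = e^(−0.807×4.09) = e^(−3.301) = 0.03686; e^(−k₂τ) = e^(−1.800) = 0.1654.
C_B = 0.807×1.81/(0.440−0.807) × (0.03686−0.1654) = (-3.980)×(-0.1285) = 0.5115 mol/L.
Y_B = C_B/C_{A0} = 0.5115/1.81 = 0.283.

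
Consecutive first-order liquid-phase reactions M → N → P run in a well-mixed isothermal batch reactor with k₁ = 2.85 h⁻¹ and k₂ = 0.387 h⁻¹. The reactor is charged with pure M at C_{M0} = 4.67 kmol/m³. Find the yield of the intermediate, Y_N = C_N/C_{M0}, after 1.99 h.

Solving the coupled first-order balances gives C_N(t) = [k₁/(k₂−k₁)]·C_{M0}·(e^(−k₁t) − e^(−k₂t)).
e^(−k₁t) = e^(−2.85×1.99) = e^(−5.671) = 0.003443; e^(−k₂t) = e^(−0.7701) = 0.4630.
C_N = 2.85×4.67/(0.387−2.85) × (0.003443−0.4630) = (-5.404)×(-0.4595) = 2.483 kmol/m³.
Y_N = C_N/C_{M0} = 2.483/4.67 = 0.532.

0.532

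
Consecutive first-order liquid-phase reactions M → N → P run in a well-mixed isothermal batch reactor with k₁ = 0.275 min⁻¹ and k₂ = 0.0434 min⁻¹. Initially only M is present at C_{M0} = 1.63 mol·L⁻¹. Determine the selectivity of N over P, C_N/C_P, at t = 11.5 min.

The intermediate concentration in a first-order A→B→C sequence is C_N = k₁C_{M0}(e^(−k₁t) − e^(−k₂t))/(k₂−k₁).
e^(−k₁t) = e^(−0.275×11.5) = e^(−3.163) = 0.04232; e^(−k₂t) = e^(−0.4991) = 0.6071.
C_N = 0.275×1.63/(0.0434−0.275) × (0.04232−0.6071) = (-1.935)×(-0.5648) = 1.093 mol·L⁻¹.
C_M = C_{M0}e^(−k₁t) = 0.06898 mol·L⁻¹, so C_P = C_{M0}−C_M−C_N = 0.4680 mol·L⁻¹; C_N/C_P = 2.34.

2.34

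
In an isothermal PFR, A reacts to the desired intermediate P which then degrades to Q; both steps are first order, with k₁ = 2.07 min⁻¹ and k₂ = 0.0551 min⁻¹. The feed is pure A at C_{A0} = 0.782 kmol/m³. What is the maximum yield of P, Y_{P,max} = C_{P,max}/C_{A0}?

0.906

At the optimum, C_{P,max}/C_{A0} = (k₁/k₂)^[k₂/(k₂−k₁)].
= (2.07/0.0551)^(0.0551/(0.0551−2.07)) = (37.57)^(-0.02735) = 0.9056.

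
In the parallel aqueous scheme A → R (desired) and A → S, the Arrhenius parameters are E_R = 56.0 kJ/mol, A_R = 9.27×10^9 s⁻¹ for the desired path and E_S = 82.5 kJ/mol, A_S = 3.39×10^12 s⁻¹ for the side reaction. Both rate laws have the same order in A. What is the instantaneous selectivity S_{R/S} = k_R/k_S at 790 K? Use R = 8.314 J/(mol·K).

0.155

k_R/k_S = (A_R/A_S)·exp[−(E_R−E_S)/(RT)] = (A_R/A_S)·exp[(E_S−E_R)/(RT)].
(E_S−E_R)/(RT) = (82.5−56.0)×10³/(8.314×790) = 26500/6568 = 4.035.
k_R/k_S = (9.27×10^9/3.39×10^12)·exp(4.035) = 0.002735 × 56.52 = 0.155.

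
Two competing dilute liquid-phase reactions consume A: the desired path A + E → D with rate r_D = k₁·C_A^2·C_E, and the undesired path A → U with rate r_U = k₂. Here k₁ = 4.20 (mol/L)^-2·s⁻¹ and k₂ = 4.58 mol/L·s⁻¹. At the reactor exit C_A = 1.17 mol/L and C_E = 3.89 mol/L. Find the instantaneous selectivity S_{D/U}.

S_{D/U} = r_D/r_U = (k₁·C_A^2·C_E)/(k₂) = (k₁/k₂)·C_A^2·C_E.
= (4.20×1.170^2×3.890) / (4.58) = 22.37/4.580 = 4.88.
Since the desired path is higher order in A, keeping C_A high (PFR or concentrated feed) favours D.

4.88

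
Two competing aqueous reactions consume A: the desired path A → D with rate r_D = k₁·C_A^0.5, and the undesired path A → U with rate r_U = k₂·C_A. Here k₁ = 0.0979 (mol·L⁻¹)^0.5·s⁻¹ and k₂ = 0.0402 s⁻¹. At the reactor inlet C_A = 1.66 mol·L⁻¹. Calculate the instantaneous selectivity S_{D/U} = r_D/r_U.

1.89

S_{D/U} = r_D/r_U = (k₁·C_A^0.5)/(k₂·C_A) = (k₁/k₂)·C_A^-0.5.
= (0.0979×1.660^0.5) / (0.0402×1.660) = 0.1261/0.06673 = 1.89.
The undesired path is higher order in A, so low C_A (CSTR or dilute feed) favours D.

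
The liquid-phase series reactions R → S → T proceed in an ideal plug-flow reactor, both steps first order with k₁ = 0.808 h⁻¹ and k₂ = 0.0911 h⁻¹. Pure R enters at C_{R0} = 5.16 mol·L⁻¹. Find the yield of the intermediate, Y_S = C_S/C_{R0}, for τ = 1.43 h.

Solving the coupled first-order balances gives C_S(τ) = [k₁/(k₂−k₁)]·C_{R0}·(e^(−k₁τ) − e^(−k₂τ)).
e^(−k₁τ) = e^(−0.808×1.43) = e^(−1.155) = 0.3149; e^(−k₂τ) = e^(−0.1303) = 0.8779.
C_S = 0.808×5.16/(0.0911−0.808) × (0.3149−0.8779) = (-5.816)×(-0.5629) = 3.274 mol·L⁻¹.
Y_S = C_S/C_{R0} = 3.274/5.16 = 0.634.

0.634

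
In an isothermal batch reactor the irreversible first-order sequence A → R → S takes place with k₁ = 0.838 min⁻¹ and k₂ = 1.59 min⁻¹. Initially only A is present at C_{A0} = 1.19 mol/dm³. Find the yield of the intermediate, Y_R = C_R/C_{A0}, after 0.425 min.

The intermediate concentration in a first-order A→B→C sequence is C_R = k₁C_{A0}(e^(−k₁t) − e^(−k₂t))/(k₂−k₁).
e^(−k₁t) = e^(−0.838×0.425) = e^(−0.3561) = 0.7004; e^(−k₂t) = e^(−0.6757) = 0.5088.
C_R = 0.838×1.19/(1.59−0.838) × (0.7004−0.5088) = 1.326×0.1916 = 0.2541 mol/dm³.
Y_R = C_R/C_{A0} = 0.2541/1.19 = 0.214.

0.214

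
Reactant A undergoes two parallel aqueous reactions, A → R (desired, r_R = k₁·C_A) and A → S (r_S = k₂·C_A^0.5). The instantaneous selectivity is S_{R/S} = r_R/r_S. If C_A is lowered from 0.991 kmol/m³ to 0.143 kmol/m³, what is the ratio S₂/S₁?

0.380

S_{R/S} = (k₁/k₂)·C_A^0.5, so S₂/S₁ = (C_{A,2}/C_{A,1})^0.5.
= (0.143/0.991)^0.5 = (0.1443)^0.5 = 0.380.
Selectivity toward R falls as C_A falls — high-concentration operation is favoured.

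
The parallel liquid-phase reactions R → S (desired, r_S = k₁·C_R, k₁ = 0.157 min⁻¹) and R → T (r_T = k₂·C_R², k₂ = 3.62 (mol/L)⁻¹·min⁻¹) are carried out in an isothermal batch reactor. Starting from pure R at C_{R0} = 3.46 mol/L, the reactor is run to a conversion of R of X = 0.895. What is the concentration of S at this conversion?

C_R = C_{R0}(1−X) = 0.3633 mol/L.
Along a PFR/batch, dC_S/dC_R = −r_S/(r_S+r_T) = −k₁/(k₁+k₂·C_R).
Integrating from C_{R0} to C_R: C_S = (0.157/3.62)·ln[(0.157+3.62·3.46)/(0.157+3.62·0.363)] = 0.04337·ln(12.68/1.472) = 0.09340 mol/L.

0.0934 mol/L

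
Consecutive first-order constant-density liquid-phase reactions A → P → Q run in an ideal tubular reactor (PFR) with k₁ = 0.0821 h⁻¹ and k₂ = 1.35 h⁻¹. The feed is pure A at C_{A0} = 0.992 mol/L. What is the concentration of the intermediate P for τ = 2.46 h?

For first-order series with pure A initially, C_P(τ) = k₁C_{A0}/(k₂−k₁)·(e^(−k₁τ) − e^(−k₂τ)).
e^(−k₁τ) = e^(−0.0821×2.46) = e^(−0.2020) = 0.8171; e^(−k₂τ) = e^(−3.321) = 0.03612.
C_P = 0.0821×0.992/(1.35−0.0821) × (0.8171−0.03612) = 0.06423×0.7810 = 0.05017 mol/L.

0.0502 mol/L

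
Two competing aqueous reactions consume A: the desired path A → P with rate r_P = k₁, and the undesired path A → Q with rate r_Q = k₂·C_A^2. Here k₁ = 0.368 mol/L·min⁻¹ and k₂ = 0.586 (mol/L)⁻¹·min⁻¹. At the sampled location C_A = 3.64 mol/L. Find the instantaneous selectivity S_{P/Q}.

0.0474

S_{P/Q} = r_P/r_Q = (k₁)/(k₂·C_A^2) = (k₁/k₂)·C_A^-2.
= (0.368) / (0.586×3.640^2) = 0.3680/7.764 = 0.0474.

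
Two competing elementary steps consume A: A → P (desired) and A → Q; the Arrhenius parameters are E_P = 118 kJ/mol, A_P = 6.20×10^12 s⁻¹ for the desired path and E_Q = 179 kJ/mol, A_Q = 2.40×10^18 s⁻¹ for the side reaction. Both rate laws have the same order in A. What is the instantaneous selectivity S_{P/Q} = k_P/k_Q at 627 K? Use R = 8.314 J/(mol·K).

0.312

Since both paths have the same order in A, the concentration cancels and S_{P/Q} = k_P/k_Q = (A_P/A_Q)·exp[(E_Q−E_P)/(RT)].
(E_Q−E_P)/(RT) = (179−118)×10³/(8.314×627) = 61000/5213 = 11.70.
k_P/k_Q = (6.20×10^12/2.40×10^18)·exp(11.70) = 2.583×10^-6 × 1.208×10^5 = 0.312.
Since E_P < E_Q, lowering the temperature improves selectivity toward P.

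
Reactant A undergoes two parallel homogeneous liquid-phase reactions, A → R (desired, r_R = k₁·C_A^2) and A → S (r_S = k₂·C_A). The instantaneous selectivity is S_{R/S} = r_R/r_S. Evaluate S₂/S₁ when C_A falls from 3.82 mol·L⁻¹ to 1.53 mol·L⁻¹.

S_{R/S} = (k₁/k₂)·C_A, so S₂/S₁ = (C_{A,2}/C_{A,1}).
= 1.53/3.82 = 0.401.

0.401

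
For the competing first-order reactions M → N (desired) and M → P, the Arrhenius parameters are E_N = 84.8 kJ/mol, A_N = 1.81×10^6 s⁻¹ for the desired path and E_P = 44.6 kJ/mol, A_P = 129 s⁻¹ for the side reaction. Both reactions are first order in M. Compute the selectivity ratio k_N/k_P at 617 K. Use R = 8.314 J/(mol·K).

Since both paths have the same order in M, the concentration cancels and S_{N/P} = k_N/k_P = (A_N/A_P)·exp[(E_P−E_N)/(RT)].
(E_P−E_N)/(RT) = (44.6−84.8)×10³/(8.314×617) = -40200/5130 = -7.837.
k_N/k_P = (1.81×10^6/129)·exp(-7.837) = 14031 × 3.950×10^-4 = 5.54.

5.54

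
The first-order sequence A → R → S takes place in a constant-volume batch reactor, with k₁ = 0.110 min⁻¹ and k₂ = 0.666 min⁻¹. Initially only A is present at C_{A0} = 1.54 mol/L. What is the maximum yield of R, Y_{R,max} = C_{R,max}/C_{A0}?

0.116

For a first-order series the maximum intermediate yield is C_{R,max}/C_{A0} = (k₁/k₂)^[k₂/(k₂−k₁)].
= (0.110/0.666)^(0.666/(0.666−0.110)) = (0.1652)^(1.198) = 0.1157.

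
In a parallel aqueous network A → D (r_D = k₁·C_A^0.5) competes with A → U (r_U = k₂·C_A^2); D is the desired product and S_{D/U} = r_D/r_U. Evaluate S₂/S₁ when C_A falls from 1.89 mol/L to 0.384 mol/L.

10.9

S_{D/U} = (k₁/k₂)·C_A^-1.5, so S₂/S₁ = (C_{A,2}/C_{A,1})^-1.5.
= (0.384/1.89)^(-1.5) = (0.2032)^(-1.5) = 10.9.
Selectivity toward D rises as C_A falls — low-concentration operation is favoured.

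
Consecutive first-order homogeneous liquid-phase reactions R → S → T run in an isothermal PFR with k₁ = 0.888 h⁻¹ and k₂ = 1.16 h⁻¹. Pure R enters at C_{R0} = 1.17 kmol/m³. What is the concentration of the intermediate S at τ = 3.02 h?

0.146 kmol/m³

The intermediate concentration in a first-order A→B→C sequence is C_S = k₁C_{R0}(e^(−k₁τ) − e^(−k₂τ))/(k₂−k₁).
e^(−k₁τ) = e^(−0.888×3.02) = e^(−2.682) = 0.06844; e^(−k₂τ) = e^(−3.503) = 0.03010.
C_S = 0.888×1.17/(1.16−0.888) × (0.06844−0.03010) = 3.820×0.03834 = 0.1465 kmol/m³.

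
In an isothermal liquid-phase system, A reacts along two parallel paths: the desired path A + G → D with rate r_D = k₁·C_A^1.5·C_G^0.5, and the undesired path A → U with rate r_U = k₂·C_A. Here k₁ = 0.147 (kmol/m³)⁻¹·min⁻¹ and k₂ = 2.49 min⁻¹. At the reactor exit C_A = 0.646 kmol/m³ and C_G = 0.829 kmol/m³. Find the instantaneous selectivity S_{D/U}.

S_{D/U} = r_D/r_U = (k₁·C_A^1.5·C_G^0.5)/(k₂·C_A) = (k₁/k₂)·C_A^0.5·C_G^0.5.
= (0.147×0.6460^1.5×0.8290^0.5) / (2.49×0.6460) = 0.06949/1.609 = 0.0432.
Since the desired path is higher order in A, keeping C_A high (PFR or concentrated feed) favours D.

0.0432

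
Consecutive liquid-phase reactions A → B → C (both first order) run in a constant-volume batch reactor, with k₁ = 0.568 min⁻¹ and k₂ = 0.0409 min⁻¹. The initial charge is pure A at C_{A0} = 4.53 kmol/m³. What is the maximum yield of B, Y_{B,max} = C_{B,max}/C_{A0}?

At the optimum, C_{B,max}/C_{A0} = (k₁/k₂)^[k₂/(k₂−k₁)].
= (0.568/0.0409)^(0.0409/(0.0409−0.568)) = (13.89)^(-0.07759) = 0.8153.

0.815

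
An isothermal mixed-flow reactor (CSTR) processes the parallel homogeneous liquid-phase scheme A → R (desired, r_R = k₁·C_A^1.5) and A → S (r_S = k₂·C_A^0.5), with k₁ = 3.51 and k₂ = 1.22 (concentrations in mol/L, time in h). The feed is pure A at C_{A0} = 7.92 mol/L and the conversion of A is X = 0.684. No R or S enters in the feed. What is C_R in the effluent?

4.76 mol/L

Exit C_A = C_{A0}(1−X) = 7.92×0.316 = 2.503 mol/L.
Rates in a CSTR are evaluated at the outlet concentration: r_R = 3.51×2.503^1.5 = 13.90, r_S = 1.22×2.503^0.5 = 1.930.
Fraction of consumed A going to R: r_R/(r_R+r_S) = 0.8781.
C_R = 0.8781·C_{A0}·X = 0.8781×7.92×0.684 = 4.76 mol/L.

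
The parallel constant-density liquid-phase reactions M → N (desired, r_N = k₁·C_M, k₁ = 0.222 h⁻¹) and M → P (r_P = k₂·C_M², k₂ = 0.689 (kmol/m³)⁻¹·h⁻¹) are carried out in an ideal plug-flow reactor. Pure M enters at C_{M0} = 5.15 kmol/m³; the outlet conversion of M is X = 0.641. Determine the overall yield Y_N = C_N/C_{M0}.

C_M = C_{M0}(1−X) = 1.849 kmol/m³.
Along a PFR/batch, dC_N/dC_M = −r_N/(r_N+r_P) = −k₁/(k₁+k₂·C_M).
Integrating from C_{M0} to C_M: C_N = (0.222/0.689)·ln[(0.222+0.689·5.15)/(0.222+0.689·1.85)] = 0.3222·ln(3.770/1.496) = 0.2979 kmol/m³.
Y_N = C_N/C_{M0} = 0.2979/5.15 = 0.0578.

0.0578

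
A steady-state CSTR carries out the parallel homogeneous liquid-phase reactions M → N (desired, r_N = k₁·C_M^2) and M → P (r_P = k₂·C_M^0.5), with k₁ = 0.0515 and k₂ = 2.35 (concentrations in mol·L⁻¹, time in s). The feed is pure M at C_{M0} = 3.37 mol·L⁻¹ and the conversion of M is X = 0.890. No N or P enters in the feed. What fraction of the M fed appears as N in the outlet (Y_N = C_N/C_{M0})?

0.00438

Exit C_M = C_{M0}(1−X) = 3.37×0.110 = 0.3707 mol·L⁻¹.
Rates in a CSTR are evaluated at the outlet concentration: r_N = 0.0515×0.3707^2 = 0.007077, r_P = 2.35×0.3707^0.5 = 1.431.
Fraction of consumed M going to N: r_N/(r_N+r_P) = 0.004922.
C_N = 0.004922·C_{M0}·X = 0.004922×3.37×0.890 = 0.0148 mol·L⁻¹; Y_N = C_N/C_{M0} = 0.00438.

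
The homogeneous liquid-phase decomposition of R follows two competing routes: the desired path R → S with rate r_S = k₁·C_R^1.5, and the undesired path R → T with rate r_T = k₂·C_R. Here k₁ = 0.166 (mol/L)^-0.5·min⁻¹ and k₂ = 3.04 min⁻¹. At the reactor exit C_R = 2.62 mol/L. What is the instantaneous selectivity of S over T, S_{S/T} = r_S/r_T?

S_{S/T} = r_S/r_T = (k₁·C_R^1.5)/(k₂·C_R) = (k₁/k₂)·C_R^0.5.
= (0.166×2.620^1.5) / (3.04×2.620) = 0.7040/7.965 = 0.0884.
Since the desired path is higher order in R, keeping C_R high (PFR or concentrated feed) favours S.

0.0884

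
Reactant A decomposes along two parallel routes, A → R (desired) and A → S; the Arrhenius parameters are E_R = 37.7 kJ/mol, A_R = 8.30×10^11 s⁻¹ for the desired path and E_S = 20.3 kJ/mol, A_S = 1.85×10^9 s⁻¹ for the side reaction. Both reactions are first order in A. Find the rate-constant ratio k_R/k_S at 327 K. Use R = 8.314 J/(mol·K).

0.745

k_R/k_S = (A_R/A_S)·exp[−(E_R−E_S)/(RT)] = (A_R/A_S)·exp[(E_S−E_R)/(RT)].
(E_S−E_R)/(RT) = (20.3−37.7)×10³/(8.314×327) = -17400/2719 = -6.400.
k_R/k_S = (8.30×10^11/1.85×10^9)·exp(-6.400) = 448.6 × 0.001661 = 0.745.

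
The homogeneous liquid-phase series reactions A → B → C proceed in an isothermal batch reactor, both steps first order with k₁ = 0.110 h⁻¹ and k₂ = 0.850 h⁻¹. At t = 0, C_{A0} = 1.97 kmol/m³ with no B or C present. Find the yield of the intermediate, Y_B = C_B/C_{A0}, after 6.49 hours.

Solving the coupled first-order balances gives C_B(t) = [k₁/(k₂−k₁)]·C_{A0}·(e^(−k₁t) − e^(−k₂t)).
e^(−k₁t) = e^(−0.110×6.49) = e^(−0.7139) = 0.4897; e^(−k₂t) = e^(−5.516) = 0.004020.
C_B = 0.110×1.97/(0.850−0.110) × (0.4897−0.004020) = 0.2928×0.4857 = 0.1422 kmol/m³.
Y_B = C_B/C_{A0} = 0.1422/1.97 = 0.0722.

0.0722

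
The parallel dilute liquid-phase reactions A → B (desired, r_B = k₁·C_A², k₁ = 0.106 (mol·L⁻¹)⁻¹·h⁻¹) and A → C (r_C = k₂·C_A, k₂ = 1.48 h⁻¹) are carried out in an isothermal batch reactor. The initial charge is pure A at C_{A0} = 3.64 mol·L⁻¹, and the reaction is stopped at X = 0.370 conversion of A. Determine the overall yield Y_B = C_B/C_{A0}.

0.0647

C_A = C_{A0}(1−X) = 2.293 mol·L⁻¹.
Along a PFR/batch, dC_C/dC_A = −r_C/(r_B+r_C) = −k₂/(k₂+k₁·C_A).
Integrating from C_{A0} to C_A: C_C = (1.48/0.106)·ln[(1.48+0.106·3.64)/(1.48+0.106·2.29)] = 13.96·ln(1.866/1.723) = 1.111 mol·L⁻¹.
Then C_B = (C_{A0}−C_A) − C_C = 1.347 − 1.111 = 0.2354 mol·L⁻¹.
Y_B = C_B/C_{A0} = 0.2354/3.64 = 0.0647.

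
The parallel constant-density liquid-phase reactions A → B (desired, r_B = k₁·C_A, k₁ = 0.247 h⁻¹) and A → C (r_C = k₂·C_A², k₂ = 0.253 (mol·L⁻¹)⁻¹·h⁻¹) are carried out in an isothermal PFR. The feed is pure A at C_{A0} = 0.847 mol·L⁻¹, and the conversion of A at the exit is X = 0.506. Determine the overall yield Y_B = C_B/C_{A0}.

C_A = C_{A0}(1−X) = 0.4184 mol·L⁻¹.
Along a PFR/batch, dC_B/dC_A = −r_B/(r_B+r_C) = −k₁/(k₁+k₂·C_A).
Integrating from C_{A0} to C_A: C_B = (0.247/0.253)·ln[(0.247+0.253·0.847)/(0.247+0.253·0.418)] = 0.9763·ln(0.4613/0.3529) = 0.2616 mol·L⁻¹.
Y_B = C_B/C_{A0} = 0.2616/0.847 = 0.309.

0.309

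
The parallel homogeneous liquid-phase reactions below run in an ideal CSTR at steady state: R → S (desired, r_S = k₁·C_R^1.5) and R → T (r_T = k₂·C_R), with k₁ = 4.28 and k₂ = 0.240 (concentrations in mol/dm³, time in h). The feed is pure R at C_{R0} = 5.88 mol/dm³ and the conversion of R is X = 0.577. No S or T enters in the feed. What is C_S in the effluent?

3.28 mol/dm³

Exit C_R = C_{R0}(1−X) = 5.88×0.423 = 2.487 mol/dm³.
Rates in a CSTR are evaluated at the outlet concentration: r_S = 4.28×2.487^1.5 = 16.79, r_T = 0.240×2.487 = 0.5969.
Fraction of consumed R going to S: r_S/(r_S+r_T) = 0.9657.
C_S = 0.9657·C_{R0}·X = 0.9657×5.88×0.577 = 3.28 mol/dm³.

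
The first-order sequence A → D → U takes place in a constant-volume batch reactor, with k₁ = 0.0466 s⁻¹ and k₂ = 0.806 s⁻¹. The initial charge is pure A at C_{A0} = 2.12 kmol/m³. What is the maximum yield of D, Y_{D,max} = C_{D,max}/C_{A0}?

For a first-order series the maximum intermediate yield is C_{D,max}/C_{A0} = (k₁/k₂)^[k₂/(k₂−k₁)].
= (0.0466/0.806)^(0.806/(0.806−0.0466)) = (0.05782)^(1.061) = 0.04854.

0.0485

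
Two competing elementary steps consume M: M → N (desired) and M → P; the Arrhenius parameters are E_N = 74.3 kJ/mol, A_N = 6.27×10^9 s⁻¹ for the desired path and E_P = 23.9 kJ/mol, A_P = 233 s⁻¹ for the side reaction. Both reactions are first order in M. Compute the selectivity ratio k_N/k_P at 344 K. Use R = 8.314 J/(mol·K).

Since both paths have the same order in M, the concentration cancels and S_{N/P} = k_N/k_P = (A_N/A_P)·exp[(E_P−E_N)/(RT)].
(E_P−E_N)/(RT) = (23.9−74.3)×10³/(8.314×344) = -50400/2860 = -17.62.
k_N/k_P = (6.27×10^9/233)·exp(-17.62) = 2.691×10^7 × 2.222×10^-8 = 0.598.
Since E_N > E_P, raising the temperature improves selectivity toward N.

0.598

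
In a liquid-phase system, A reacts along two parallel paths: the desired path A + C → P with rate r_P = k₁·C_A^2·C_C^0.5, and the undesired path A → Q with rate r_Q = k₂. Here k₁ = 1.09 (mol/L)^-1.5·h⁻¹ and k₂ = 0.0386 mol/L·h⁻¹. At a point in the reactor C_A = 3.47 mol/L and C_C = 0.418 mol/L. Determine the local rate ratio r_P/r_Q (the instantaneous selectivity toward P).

220

S_{P/Q} = r_P/r_Q = (k₁·C_A^2·C_C^0.5)/(k₂) = (k₁/k₂)·C_A^2·C_C^0.5.
= (1.09×3.470^2×0.4180^0.5) / (0.0386) = 8.485/0.03860 = 220.
Since the desired path is higher order in A, keeping C_A high (PFR or concentrated feed) favours P.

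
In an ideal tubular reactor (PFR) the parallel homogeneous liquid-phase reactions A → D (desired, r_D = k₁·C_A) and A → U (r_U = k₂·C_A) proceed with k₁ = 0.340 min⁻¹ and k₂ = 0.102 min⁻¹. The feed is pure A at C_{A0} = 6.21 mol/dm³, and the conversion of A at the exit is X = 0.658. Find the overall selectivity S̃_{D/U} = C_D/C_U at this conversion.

3.33

C_A = C_{A0}(1−X) = 2.124 mol/dm³.
Both paths are first order in A, so the instantaneous fraction to D is constant: dC_D/d(−C_A) = k₁/(k₁+k₂) = 0.7692.
C_D = 0.7692·(C_{A0}−C_A) = 0.7692×4.086 = 3.14 mol/dm³.
C_U = (C_{A0}−C_A)−C_D = 0.9430 mol/dm³; S̃_{D/U} = 3.143/0.9430 = 3.33.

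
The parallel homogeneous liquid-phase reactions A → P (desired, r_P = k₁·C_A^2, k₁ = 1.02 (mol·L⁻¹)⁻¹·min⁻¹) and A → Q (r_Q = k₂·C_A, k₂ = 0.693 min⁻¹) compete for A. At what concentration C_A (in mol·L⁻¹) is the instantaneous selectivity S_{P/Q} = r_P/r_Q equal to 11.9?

S_{P/Q} = (k₁/k₂)·C_A ⇒ C_A = S·k₂/k₁.
= 11.9×0.693/1.02 = 8.08 mol·L⁻¹.

8.08 mol·L⁻¹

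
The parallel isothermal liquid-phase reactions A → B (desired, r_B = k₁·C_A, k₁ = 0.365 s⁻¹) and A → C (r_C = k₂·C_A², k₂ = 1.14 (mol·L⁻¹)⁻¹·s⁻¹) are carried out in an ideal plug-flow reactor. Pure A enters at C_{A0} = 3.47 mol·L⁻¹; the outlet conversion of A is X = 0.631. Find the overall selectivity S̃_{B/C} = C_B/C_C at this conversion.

0.144

C_A = C_{A0}(1−X) = 1.280 mol·L⁻¹.
Along a PFR/batch, dC_B/dC_A = −r_B/(r_B+r_C) = −k₁/(k₁+k₂·C_A).
Integrating from C_{A0} to C_A: C_B = (0.365/1.14)·ln[(0.365+1.14·3.47)/(0.365+1.14·1.28)] = 0.3202·ln(4.321/1.825) = 0.2760 mol·L⁻¹.
C_C = (C_{A0}−C_A)−C_B = 1.914 mol·L⁻¹; S̃_{B/C} = 0.2760/1.914 = 0.144.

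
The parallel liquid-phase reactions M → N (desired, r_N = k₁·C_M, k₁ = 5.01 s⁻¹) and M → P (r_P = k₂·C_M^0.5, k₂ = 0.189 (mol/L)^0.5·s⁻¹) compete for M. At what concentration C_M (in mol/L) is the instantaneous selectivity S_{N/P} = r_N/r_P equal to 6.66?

0.0631 mol/L

S_{N/P} = (k₁/k₂)·C_M^0.5 ⇒ C_M = (S·k₂/k₁)^(2).
= (6.66×0.189/5.01)^(2) = (0.2512)^(2) = 0.0631 mol/L.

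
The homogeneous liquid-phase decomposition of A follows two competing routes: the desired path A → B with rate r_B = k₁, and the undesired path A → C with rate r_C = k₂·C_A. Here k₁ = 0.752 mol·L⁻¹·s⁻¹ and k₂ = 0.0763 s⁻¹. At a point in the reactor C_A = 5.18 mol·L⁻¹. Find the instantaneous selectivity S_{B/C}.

S_{B/C} = r_B/r_C = (k₁)/(k₂·C_A) = (k₁/k₂)·C_A⁻¹.
= (0.752) / (0.0763×5.180) = 0.7520/0.3952 = 1.90.
The undesired path is higher order in A, so low C_A (CSTR or dilute feed) favours B.

1.90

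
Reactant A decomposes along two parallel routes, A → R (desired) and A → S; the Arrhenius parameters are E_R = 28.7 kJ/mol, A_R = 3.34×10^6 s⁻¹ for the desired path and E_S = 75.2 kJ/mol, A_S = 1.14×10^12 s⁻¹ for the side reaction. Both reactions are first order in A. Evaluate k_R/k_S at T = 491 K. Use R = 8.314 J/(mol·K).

0.259

With equal orders, S_{R/S} = k_R/k_S = (A_R/A_S)·exp[(E_S−E_R)/(RT)].
(E_S−E_R)/(RT) = (75.2−28.7)×10³/(8.314×491) = 46500/4082 = 11.39.
k_R/k_S = (3.34×10^6/1.14×10^12)·exp(11.39) = 2.930×10^-6 × 88520 = 0.259.
Since E_R < E_S, lowering the temperature improves selectivity toward R.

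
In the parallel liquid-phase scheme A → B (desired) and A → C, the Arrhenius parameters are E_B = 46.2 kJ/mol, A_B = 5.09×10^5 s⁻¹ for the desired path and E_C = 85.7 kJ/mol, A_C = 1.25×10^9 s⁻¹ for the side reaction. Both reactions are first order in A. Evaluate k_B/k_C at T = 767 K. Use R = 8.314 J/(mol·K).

0.200

With equal orders, S_{B/C} = k_B/k_C = (A_B/A_C)·exp[(E_C−E_B)/(RT)].
(E_C−E_B)/(RT) = (85.7−46.2)×10³/(8.314×767) = 39500/6377 = 6.194.
k_B/k_C = (5.09×10^5/1.25×10^9)·exp(6.194) = 4.072×10^-4 × 489.9 = 0.200.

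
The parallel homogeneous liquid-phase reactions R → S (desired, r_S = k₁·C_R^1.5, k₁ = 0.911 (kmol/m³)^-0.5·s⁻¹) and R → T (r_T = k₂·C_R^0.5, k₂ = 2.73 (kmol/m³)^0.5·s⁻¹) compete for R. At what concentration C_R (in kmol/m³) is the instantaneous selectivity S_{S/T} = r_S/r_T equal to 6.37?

S_{S/T} = (k₁/k₂)·C_R ⇒ C_R = S·k₂/k₁.
= 6.37×2.73/0.911 = 19.1 kmol/m³.

19.1 kmol/m³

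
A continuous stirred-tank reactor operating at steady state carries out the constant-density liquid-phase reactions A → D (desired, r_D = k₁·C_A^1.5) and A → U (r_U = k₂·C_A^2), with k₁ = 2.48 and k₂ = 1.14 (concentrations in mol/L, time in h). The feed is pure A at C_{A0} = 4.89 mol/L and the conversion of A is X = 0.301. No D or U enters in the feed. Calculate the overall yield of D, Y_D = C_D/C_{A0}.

Exit C_A = C_{A0}(1−X) = 4.89×0.699 = 3.418 mol/L.
A CSTR operates uniformly at the exit composition, giving r_D = 15.67 and r_U = 13.32 (each k·C_A^n at C_A = 3.418).
Fraction of consumed A going to D: r_D/(r_D+r_U) = 0.5406.
C_D = 0.5406·C_{A0}·X = 0.5406×4.89×0.301 = 0.796 mol/L; Y_D = C_D/C_{A0} = 0.163.

0.163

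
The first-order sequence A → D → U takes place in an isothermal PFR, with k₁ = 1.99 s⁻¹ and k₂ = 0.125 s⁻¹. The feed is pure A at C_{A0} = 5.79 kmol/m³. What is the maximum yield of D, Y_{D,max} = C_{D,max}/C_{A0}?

0.831

At the optimum, C_{D,max}/C_{A0} = (k₁/k₂)^[k₂/(k₂−k₁)].
= (1.99/0.125)^(0.125/(0.125−1.99)) = (15.92)^(-0.06702) = 0.8307.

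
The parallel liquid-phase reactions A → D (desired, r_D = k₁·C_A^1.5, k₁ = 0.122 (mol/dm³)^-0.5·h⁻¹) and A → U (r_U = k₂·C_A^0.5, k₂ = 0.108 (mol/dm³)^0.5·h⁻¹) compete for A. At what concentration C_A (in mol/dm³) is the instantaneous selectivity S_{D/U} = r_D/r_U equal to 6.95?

6.15 mol/dm³

S_{D/U} = (k₁/k₂)·C_A ⇒ C_A = S·k₂/k₁.
= 6.95×0.108/0.122 = 6.15 mol/dm³.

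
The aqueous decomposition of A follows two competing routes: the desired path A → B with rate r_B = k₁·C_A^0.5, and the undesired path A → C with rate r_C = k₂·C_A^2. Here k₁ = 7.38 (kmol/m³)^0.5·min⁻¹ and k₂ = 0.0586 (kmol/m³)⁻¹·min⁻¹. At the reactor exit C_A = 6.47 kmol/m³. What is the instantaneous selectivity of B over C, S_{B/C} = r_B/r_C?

7.65

S_{B/C} = r_B/r_C = (k₁·C_A^0.5)/(k₂·C_A^2) = (k₁/k₂)·C_A^-1.5.
= (7.38×6.470^0.5) / (0.0586×6.470^2) = 18.77/2.453 = 7.65.
The undesired path is higher order in A, so low C_A (CSTR or dilute feed) favours B.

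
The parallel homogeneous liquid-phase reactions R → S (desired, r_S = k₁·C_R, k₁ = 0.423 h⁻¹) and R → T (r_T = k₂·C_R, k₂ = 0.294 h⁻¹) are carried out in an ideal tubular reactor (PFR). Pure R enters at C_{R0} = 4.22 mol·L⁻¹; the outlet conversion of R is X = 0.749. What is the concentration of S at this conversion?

C_R = C_{R0}(1−X) = 1.059 mol·L⁻¹.
Both paths are first order in R, so the instantaneous fraction to S is constant: dC_S/d(−C_R) = k₁/(k₁+k₂) = 0.5900.
C_S = 0.5900·(C_{R0}−C_R) = 0.5900×3.161 = 1.86 mol·L⁻¹.

1.86 mol·L⁻¹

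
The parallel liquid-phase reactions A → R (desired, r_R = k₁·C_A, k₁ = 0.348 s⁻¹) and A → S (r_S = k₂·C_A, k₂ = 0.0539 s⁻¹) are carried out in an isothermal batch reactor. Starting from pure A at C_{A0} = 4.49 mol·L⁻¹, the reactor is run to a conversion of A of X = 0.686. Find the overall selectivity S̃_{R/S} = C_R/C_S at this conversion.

C_A = C_{A0}(1−X) = 1.410 mol·L⁻¹.
Both paths are first order in A, so the instantaneous fraction to R is constant: dC_R/d(−C_A) = k₁/(k₁+k₂) = 0.8659.
C_R = 0.8659·(C_{A0}−C_A) = 0.8659×3.080 = 2.67 mol·L⁻¹.
C_S = (C_{A0}−C_A)−C_R = 0.4131 mol·L⁻¹; S̃_{R/S} = 2.667/0.4131 = 6.46.

6.46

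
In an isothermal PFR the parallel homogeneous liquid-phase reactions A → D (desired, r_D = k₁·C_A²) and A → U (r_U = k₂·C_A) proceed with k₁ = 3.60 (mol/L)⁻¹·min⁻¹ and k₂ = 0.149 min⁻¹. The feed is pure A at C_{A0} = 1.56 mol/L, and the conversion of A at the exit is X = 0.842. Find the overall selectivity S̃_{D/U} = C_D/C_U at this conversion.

17.5

C_A = C_{A0}(1−X) = 0.2465 mol/L.
Along a PFR/batch, dC_U/dC_A = −r_U/(r_D+r_U) = −k₂/(k₂+k₁·C_A).
Integrating from C_{A0} to C_A: C_U = (0.149/3.60)·ln[(0.149+3.60·1.56)/(0.149+3.60·0.246)] = 0.04139·ln(5.765/1.036) = 0.07103 mol/L.
Then C_D = (C_{A0}−C_A) − C_U = 1.314 − 0.07103 = 1.242 mol/L.
S̃_{D/U} = C_D/C_U = 1.242/0.07103 = 17.5.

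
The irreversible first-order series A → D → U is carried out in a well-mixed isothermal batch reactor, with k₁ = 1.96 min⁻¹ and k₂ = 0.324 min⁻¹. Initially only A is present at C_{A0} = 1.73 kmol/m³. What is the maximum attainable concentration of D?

For a first-order series the maximum intermediate yield is C_{D,max}/C_{A0} = (k₁/k₂)^[k₂/(k₂−k₁)].
= (1.96/0.324)^(0.324/(0.324−1.96)) = (6.049)^(-0.1980) = 0.7001.
C_{D,max} = 0.7001×1.73 = 1.21 kmol/m³.

1.21 kmol/m³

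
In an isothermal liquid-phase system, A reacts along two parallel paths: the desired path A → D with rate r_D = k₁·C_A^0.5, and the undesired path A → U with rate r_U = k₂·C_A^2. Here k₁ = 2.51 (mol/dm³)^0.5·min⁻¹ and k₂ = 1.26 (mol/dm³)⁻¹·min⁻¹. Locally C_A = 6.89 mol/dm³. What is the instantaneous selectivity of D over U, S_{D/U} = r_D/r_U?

0.110

S_{D/U} = r_D/r_U = (k₁·C_A^0.5)/(k₂·C_A^2) = (k₁/k₂)·C_A^-1.5.
= (2.51×6.890^0.5) / (1.26×6.890^2) = 6.588/59.81 = 0.110.
The undesired path is higher order in A, so low C_A (CSTR or dilute feed) favours D.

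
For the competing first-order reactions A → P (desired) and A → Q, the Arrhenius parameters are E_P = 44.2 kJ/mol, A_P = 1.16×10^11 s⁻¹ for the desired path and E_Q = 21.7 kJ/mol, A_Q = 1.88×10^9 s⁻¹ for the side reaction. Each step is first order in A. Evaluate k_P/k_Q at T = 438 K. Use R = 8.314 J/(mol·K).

k_P/k_Q = (A_P/A_Q)·exp[−(E_P−E_Q)/(RT)] = (A_P/A_Q)·exp[(E_Q−E_P)/(RT)].
(E_Q−E_P)/(RT) = (21.7−44.2)×10³/(8.314×438) = -22500/3642 = -6.179.
k_P/k_Q = (1.16×10^11/1.88×10^9)·exp(-6.179) = 61.70 × 0.002073 = 0.128.
Since E_P > E_Q, raising the temperature improves selectivity toward P.

0.128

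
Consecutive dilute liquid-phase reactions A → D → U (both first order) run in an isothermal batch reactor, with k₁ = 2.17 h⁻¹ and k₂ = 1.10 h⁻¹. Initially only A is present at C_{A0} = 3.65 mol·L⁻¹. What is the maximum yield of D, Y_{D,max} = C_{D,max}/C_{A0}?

At the optimum, C_{D,max}/C_{A0} = (k₁/k₂)^[k₂/(k₂−k₁)].
= (2.17/1.10)^(1.10/(1.10−2.17)) = (1.973)^(-1.028) = 0.4973.

0.497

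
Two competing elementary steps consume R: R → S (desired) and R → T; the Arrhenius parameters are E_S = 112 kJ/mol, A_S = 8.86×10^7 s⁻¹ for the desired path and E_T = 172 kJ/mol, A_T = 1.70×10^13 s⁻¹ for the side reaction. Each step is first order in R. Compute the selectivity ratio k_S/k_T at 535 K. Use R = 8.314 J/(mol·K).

3.76

Since both paths have the same order in R, the concentration cancels and S_{S/T} = k_S/k_T = (A_S/A_T)·exp[(E_T−E_S)/(RT)].
(E_T−E_S)/(RT) = (172−112)×10³/(8.314×535) = 60000/4448 = 13.49.
k_S/k_T = (8.86×10^7/1.70×10^13)·exp(13.49) = 5.212×10^-6 × 7.216×10^5 = 3.76.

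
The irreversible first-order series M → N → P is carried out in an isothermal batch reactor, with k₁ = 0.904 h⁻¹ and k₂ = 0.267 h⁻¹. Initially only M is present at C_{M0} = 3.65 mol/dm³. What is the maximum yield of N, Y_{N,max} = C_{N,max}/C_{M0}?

0.600

Evaluating C_N at t_opt = ln(k₂/k₁)/(k₂−k₁) gives C_{N,max}/C_{M0} = (k₁/k₂)^[k₂/(k₂−k₁)].
= (0.904/0.267)^(0.267/(0.267−0.904)) = (3.386)^(-0.4192) = 0.5998.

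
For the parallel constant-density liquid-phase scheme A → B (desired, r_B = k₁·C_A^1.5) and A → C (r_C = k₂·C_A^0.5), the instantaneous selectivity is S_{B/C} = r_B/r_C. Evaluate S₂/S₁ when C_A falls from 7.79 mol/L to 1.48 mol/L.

S_{B/C} = (k₁/k₂)·C_A, so S₂/S₁ = (C_{A,2}/C_{A,1}).
= 1.48/7.79 = 0.190.

0.190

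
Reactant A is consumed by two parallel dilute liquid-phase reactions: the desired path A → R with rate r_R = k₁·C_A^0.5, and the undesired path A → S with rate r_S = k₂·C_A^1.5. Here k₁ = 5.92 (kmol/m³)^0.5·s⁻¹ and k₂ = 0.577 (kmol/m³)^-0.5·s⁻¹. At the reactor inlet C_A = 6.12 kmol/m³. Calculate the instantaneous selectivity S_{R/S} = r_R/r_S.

S_{R/S} = r_R/r_S = (k₁·C_A^0.5)/(k₂·C_A^1.5) = (k₁/k₂)·C_A⁻¹.
= (5.92×6.120^0.5) / (0.577×6.120^1.5) = 14.65/8.736 = 1.68.

1.68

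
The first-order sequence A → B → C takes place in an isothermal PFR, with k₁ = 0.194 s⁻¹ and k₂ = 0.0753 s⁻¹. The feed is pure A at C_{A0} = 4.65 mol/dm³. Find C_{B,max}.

Evaluating C_B at τ_opt = ln(k₂/k₁)/(k₂−k₁) gives C_{B,max}/C_{A0} = (k₁/k₂)^[k₂/(k₂−k₁)].
= (0.194/0.0753)^(0.0753/(0.0753−0.194)) = (2.576)^(-0.6344) = 0.5486.
C_{B,max} = 0.5486×4.65 = 2.55 mol/dm³.

2.55 mol/dm³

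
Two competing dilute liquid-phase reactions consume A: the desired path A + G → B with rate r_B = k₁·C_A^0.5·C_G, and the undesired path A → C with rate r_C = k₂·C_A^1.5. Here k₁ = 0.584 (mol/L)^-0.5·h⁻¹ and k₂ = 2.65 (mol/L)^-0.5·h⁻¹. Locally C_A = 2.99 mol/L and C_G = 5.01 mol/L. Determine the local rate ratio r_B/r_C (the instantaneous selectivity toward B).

0.369

S_{B/C} = r_B/r_C = (k₁·C_A^0.5·C_G)/(k₂·C_A^1.5) = (k₁/k₂)·C_A⁻¹·C_G.
= (0.584×2.990^0.5×5.010) / (2.65×2.990^1.5) = 5.059/13.70 = 0.369.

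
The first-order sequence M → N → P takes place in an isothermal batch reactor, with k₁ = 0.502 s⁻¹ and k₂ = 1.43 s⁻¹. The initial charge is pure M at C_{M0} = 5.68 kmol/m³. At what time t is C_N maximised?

1.13 s

The intermediate peaks when r₁ = r₂, i.e. k₁e^(−k₁t) = k₂e^(−k₂t), giving t_opt = ln(k₂/k₁)/(k₂−k₁).
= ln(1.43/0.502)/(1.43−0.502) = ln(2.849)/0.9280 = 1.047/0.9280 = 1.13 s.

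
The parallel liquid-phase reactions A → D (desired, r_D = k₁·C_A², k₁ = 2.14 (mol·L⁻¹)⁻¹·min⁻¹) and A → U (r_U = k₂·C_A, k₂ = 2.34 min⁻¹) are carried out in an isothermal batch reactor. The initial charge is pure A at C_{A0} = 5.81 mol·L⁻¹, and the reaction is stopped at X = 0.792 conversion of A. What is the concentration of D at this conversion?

C_A = C_{A0}(1−X) = 1.208 mol·L⁻¹.
Along a PFR/batch, dC_U/dC_A = −r_U/(r_D+r_U) = −k₂/(k₂+k₁·C_A).
Integrating from C_{A0} to C_A: C_U = (2.34/2.14)·ln[(2.34+2.14·5.81)/(2.34+2.14·1.21)] = 1.093·ln(14.77/4.926) = 1.201 mol·L⁻¹.
Then C_D = (C_{A0}−C_A) − C_U = 4.602 − 1.201 = 3.401 mol·L⁻¹.

3.40 mol·L⁻¹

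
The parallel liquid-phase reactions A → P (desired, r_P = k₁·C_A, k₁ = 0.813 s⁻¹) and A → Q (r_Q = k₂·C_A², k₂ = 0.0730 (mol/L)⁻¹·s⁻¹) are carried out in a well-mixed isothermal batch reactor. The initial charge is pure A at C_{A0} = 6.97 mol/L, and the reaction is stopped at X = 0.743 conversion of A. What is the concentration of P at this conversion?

C_A = C_{A0}(1−X) = 1.791 mol/L.
Along a PFR/batch, dC_P/dC_A = −r_P/(r_P+r_Q) = −k₁/(k₁+k₂·C_A).
Integrating from C_{A0} to C_A: C_P = (0.813/0.0730)·ln[(0.813+0.0730·6.97)/(0.813+0.0730·1.79)] = 11.14·ln(1.322/0.9438) = 3.752 mol/L.

3.75 mol/L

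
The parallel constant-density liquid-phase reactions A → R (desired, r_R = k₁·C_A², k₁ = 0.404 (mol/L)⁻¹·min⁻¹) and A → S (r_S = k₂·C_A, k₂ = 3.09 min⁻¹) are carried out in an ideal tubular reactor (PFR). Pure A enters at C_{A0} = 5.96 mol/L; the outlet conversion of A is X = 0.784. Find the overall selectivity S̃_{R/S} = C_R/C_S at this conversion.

C_A = C_{A0}(1−X) = 1.287 mol/L.
Along a PFR/batch, dC_S/dC_A = −r_S/(r_R+r_S) = −k₂/(k₂+k₁·C_A).
Integrating from C_{A0} to C_A: C_S = (3.09/0.404)·ln[(3.09+0.404·5.96)/(3.09+0.404·1.29)] = 7.649·ln(5.498/3.610) = 3.217 mol/L.
Then C_R = (C_{A0}−C_A) − C_S = 4.673 − 3.217 = 1.456 mol/L.
S̃_{R/S} = C_R/C_S = 1.456/3.217 = 0.452.

0.452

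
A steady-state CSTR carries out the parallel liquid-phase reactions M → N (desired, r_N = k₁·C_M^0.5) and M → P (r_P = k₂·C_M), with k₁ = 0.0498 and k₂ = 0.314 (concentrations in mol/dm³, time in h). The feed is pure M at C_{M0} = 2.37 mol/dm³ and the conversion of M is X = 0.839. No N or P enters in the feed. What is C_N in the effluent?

0.406 mol/dm³

Exit C_M = C_{M0}(1−X) = 2.37×0.161 = 0.3816 mol/dm³.
In a CSTR the entire volume is at exit conditions, so r_N = 0.0498×0.3816^0.5 = 0.03076 and r_P = 0.314×0.3816 = 0.1198.
Fraction of consumed M going to N: r_N/(r_N+r_P) = 0.2043.
C_N = 0.2043·C_{M0}·X = 0.2043×2.37×0.839 = 0.406 mol/dm³.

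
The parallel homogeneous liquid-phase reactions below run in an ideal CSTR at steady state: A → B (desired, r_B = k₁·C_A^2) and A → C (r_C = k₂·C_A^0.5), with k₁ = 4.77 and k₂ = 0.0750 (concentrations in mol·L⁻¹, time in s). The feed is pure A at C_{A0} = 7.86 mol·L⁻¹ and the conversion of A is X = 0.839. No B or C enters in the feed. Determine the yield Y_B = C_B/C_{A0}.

0.830

Exit C_A = C_{A0}(1−X) = 7.86×0.161 = 1.265 mol·L⁻¹.
In a CSTR the entire volume is at exit conditions, so r_B = 4.77×1.265^2 = 7.639 and r_C = 0.0750×1.265^0.5 = 0.08437.
Fraction of consumed A going to B: r_B/(r_B+r_C) = 0.9891.
C_B = 0.9891·C_{A0}·X = 0.9891×7.86×0.839 = 6.52 mol·L⁻¹; Y_B = C_B/C_{A0} = 0.830.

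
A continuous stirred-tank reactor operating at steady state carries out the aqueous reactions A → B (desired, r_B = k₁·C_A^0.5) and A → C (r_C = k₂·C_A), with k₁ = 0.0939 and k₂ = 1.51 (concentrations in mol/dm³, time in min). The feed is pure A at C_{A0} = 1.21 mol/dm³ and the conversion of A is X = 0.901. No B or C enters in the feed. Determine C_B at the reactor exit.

Exit C_A = C_{A0}(1−X) = 1.21×0.0990 = 0.1198 mol/dm³.
A CSTR operates uniformly at the exit composition, giving r_B = 0.03250 and r_C = 0.1809 (each k·C_A^n at C_A = 0.1198).
Fraction of consumed A going to B: r_B/(r_B+r_C) = 0.1523.
C_B = 0.1523·C_{A0}·X = 0.1523×1.21×0.901 = 0.166 mol/dm³.

0.166 mol/dm³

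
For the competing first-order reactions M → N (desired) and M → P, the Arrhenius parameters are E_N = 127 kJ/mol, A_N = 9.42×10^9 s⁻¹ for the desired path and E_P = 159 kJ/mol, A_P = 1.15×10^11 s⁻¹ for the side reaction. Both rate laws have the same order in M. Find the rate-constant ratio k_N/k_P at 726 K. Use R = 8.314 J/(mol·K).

16.4

With equal orders, S_{N/P} = k_N/k_P = (A_N/A_P)·exp[(E_P−E_N)/(RT)].
(E_P−E_N)/(RT) = (159−127)×10³/(8.314×726) = 32000/6036 = 5.302.
k_N/k_P = (9.42×10^9/1.15×10^11)·exp(5.302) = 0.08191 × 200.6 = 16.4.
Since E_N < E_P, lowering the temperature improves selectivity toward N.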